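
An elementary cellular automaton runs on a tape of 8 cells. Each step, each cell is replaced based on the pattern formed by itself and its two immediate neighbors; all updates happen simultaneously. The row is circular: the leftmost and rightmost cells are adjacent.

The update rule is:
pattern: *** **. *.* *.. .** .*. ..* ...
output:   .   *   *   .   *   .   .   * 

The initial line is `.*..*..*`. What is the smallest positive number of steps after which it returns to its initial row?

step 1: *.......
step 2: ..*****.
step 3: *.*...*.
step 4: .*..*..*

4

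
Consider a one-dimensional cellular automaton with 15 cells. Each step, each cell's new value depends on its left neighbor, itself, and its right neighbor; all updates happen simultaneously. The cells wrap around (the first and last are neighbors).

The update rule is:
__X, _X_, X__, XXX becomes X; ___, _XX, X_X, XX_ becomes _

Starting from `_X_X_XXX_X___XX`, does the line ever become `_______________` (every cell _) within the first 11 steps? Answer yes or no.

no

_X_X__X__XX_X__
XX_XXXXXX___XX_
____XXXX_X_X___
___X_XX__X_XX__
__XX___XXX___X_
_X__X_X_X_X_XXX
_XXXX_X_X_X__X_
X_XX__X_X_XXXXX
____XXX_X__XXXX
X__X_X__XXX_XX_
XXXX_XXX_X_____
step 11 is XXXX_XXX_X_____, still not uniform _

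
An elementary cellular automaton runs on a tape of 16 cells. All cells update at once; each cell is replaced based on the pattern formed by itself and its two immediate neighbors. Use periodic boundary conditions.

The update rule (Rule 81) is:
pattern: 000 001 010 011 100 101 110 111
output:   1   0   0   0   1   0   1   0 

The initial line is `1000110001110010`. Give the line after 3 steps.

1001110001100001

0110011100011000
0011000111001111
1001110001100001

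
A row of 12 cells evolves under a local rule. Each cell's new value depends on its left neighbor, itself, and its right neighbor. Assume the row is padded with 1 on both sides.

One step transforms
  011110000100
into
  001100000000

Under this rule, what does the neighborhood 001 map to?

At position 8 the neighborhood is 001; the next row has 0 there.

0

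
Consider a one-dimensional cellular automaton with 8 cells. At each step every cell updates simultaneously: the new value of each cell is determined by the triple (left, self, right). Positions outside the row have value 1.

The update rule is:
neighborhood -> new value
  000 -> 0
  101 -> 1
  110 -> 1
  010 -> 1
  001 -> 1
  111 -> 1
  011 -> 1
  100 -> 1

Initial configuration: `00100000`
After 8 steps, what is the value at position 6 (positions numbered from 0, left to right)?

1

step 1: 11110001
step 2: 11111011
step 3: 11111111
step 4: 11111111  (fixed point — unchanged through step 8)
position 6 holds 1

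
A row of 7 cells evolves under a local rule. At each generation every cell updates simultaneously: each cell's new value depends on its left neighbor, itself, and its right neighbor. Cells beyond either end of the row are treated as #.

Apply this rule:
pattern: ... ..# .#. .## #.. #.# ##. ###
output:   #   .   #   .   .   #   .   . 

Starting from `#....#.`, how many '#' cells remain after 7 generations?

generation 1: ..##.##
generation 2: ....#..
generation 3: .##.#..
generation 4: #..##..
generation 5: .......
generation 6: .#####.
generation 7: #.....#
count of #: 2

2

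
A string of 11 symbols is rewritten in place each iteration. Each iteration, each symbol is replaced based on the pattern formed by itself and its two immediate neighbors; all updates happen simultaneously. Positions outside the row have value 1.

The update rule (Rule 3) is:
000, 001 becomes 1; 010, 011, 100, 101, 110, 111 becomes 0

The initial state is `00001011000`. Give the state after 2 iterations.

01110000011
00000111100

00000111100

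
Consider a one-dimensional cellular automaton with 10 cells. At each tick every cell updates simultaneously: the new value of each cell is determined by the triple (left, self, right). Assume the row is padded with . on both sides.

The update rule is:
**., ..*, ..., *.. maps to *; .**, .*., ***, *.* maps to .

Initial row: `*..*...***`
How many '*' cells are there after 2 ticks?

tick 1: .**.***..*
tick 2: *.*...***.
count of *: 5

5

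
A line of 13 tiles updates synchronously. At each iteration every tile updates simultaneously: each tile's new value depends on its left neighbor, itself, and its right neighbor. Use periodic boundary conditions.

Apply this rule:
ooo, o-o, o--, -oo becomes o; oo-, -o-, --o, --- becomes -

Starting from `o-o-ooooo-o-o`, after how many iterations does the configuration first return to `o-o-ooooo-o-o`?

-o-ooooo-o-oo
o-ooooo-o-oo-
-ooooo-o-oo-o
ooooo-o-oo-o-
oooo-o-oo-o-o
ooo-o-oo-o-oo
oo-o-oo-o-ooo
o-o-oo-o-oooo
-o-oo-o-ooooo
o-oo-o-ooooo-
-oo-o-ooooo-o
oo-o-ooooo-o-
o-o-ooooo-o-o

13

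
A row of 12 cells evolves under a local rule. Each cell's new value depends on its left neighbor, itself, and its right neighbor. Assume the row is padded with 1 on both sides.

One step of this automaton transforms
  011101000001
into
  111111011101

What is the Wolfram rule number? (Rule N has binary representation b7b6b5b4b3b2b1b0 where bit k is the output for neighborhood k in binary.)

position 2: 111 → 1  (bit 7 = 1)
position 3: 110 → 1  (bit 6 = 1)
position 0: 101 → 1  (bit 5 = 1)
position 6: 100 → 0  (bit 4 = 0)
position 1: 011 → 1  (bit 3 = 1)
position 5: 010 → 1  (bit 2 = 1)
position 10: 001 → 0  (bit 1 = 0)
position 7: 000 → 1  (bit 0 = 1)
bits b7..b0 = 11101101 = 237

237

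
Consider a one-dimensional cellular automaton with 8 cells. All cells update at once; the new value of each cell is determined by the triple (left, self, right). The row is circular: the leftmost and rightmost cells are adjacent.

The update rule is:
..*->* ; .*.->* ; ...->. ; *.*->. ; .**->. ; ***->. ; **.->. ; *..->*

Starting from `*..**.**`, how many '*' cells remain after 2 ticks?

2

.**.....
*..*....
count of *: 2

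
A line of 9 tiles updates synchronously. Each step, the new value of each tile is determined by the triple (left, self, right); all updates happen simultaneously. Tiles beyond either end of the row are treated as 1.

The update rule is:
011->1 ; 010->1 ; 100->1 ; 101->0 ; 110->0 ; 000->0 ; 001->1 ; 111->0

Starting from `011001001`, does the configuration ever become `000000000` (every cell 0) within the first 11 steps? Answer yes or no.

no

010111111
010100000
010110001
010101011
010101010
010101010  (fixed point — unchanged through step 11)
step 11 is 010101010, still not uniform 0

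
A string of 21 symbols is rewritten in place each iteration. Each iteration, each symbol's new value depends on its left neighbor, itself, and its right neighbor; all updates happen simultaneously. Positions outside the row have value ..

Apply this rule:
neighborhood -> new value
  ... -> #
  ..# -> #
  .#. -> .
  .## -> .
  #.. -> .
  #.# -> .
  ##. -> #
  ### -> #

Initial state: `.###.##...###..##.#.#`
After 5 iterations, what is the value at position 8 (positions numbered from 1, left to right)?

#.##..#.##.##.#.#....
...#.#...#..#.....###
###....##..#..####.##
.##.###.#.#..#.###..#
#.#..##.....#...##.#.
position 8 holds .

.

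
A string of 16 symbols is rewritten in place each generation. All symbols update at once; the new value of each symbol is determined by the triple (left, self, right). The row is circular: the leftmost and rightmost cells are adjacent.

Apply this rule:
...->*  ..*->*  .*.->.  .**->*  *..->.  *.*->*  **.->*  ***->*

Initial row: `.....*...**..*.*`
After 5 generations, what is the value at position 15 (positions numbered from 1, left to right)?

*

.****..****.*.*.
*****.******.*..
*************..*
*************.**
****************
position 15 holds *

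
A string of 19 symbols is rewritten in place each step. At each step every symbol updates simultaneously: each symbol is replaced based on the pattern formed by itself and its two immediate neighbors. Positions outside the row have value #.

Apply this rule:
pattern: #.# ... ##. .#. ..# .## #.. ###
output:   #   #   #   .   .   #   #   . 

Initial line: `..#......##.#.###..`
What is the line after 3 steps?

.##.##.#.###.......

#..#####.###.##.##.
##.#...###.########
.##.##.#.###.......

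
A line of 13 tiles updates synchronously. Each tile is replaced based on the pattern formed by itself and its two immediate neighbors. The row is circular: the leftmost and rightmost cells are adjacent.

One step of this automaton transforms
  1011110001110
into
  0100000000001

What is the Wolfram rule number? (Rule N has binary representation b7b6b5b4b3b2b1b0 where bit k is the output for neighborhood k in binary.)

position 3: 111 → 0  (bit 7 = 0)
position 5: 110 → 0  (bit 6 = 0)
position 1: 101 → 1  (bit 5 = 1)
position 6: 100 → 0  (bit 4 = 0)
position 2: 011 → 0  (bit 3 = 0)
position 0: 010 → 0  (bit 2 = 0)
position 8: 001 → 0  (bit 1 = 0)
position 7: 000 → 0  (bit 0 = 0)
bits b7..b0 = 00100000 = 32

32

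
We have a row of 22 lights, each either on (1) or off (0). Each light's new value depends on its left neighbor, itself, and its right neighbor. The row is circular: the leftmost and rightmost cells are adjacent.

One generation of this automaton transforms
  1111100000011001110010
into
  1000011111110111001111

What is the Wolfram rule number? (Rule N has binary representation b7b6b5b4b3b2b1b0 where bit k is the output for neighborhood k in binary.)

position 1: 111 → 0  (bit 7 = 0)
position 4: 110 → 0  (bit 6 = 0)
position 21: 101 → 1  (bit 5 = 1)
position 5: 100 → 1  (bit 4 = 1)
position 0: 011 → 1  (bit 3 = 1)
position 20: 010 → 1  (bit 2 = 1)
position 10: 001 → 1  (bit 1 = 1)
position 6: 000 → 1  (bit 0 = 1)
bits b7..b0 = 00111111 = 63

63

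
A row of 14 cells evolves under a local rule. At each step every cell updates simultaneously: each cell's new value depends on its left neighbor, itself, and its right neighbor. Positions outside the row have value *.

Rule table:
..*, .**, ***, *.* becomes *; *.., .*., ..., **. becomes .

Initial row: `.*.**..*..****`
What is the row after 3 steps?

**..*..*******

*.**..*..*****
.**..*..******
**..*..*******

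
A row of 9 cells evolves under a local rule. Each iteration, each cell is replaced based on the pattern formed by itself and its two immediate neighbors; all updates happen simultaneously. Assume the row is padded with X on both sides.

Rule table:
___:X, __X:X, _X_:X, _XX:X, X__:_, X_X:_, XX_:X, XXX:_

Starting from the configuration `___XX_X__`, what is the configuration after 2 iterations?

_X__X_X_X

_XXXX_X_X
_X__X_X_X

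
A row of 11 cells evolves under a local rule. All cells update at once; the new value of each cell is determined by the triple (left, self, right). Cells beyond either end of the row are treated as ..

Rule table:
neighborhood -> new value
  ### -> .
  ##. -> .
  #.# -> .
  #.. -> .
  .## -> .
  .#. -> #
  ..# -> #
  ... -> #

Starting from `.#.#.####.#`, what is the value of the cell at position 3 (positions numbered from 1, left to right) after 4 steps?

##.#......#
...#.######
####.......
.....######
position 3 holds .

.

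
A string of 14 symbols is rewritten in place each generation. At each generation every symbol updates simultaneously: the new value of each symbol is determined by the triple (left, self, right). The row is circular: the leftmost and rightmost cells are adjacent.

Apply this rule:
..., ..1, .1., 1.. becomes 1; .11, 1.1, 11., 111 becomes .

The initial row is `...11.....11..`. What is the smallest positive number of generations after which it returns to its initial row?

111..11111..11
...11.....11..

2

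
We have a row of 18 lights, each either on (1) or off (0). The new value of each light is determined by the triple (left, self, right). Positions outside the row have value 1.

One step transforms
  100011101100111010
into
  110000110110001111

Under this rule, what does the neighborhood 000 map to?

At position 2 the neighborhood is 000; the next row has 0 there.

0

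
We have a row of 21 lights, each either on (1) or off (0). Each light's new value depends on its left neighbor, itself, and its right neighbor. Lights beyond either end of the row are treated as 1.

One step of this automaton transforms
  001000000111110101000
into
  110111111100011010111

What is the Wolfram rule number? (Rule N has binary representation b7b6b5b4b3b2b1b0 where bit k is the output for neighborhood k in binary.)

123

position 10: 111 → 0  (bit 7 = 0)
position 13: 110 → 1  (bit 6 = 1)
position 14: 101 → 1  (bit 5 = 1)
position 0: 100 → 1  (bit 4 = 1)
position 9: 011 → 1  (bit 3 = 1)
position 2: 010 → 0  (bit 2 = 0)
position 1: 001 → 1  (bit 1 = 1)
position 4: 000 → 1  (bit 0 = 1)
bits b7..b0 = 01111011 = 123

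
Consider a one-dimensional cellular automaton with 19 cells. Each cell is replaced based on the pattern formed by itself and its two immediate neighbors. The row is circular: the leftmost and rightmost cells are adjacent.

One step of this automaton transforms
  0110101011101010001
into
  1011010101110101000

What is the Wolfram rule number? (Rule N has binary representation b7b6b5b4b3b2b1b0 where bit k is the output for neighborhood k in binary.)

240

position 9: 111 → 1  (bit 7 = 1)
position 2: 110 → 1  (bit 6 = 1)
position 0: 101 → 1  (bit 5 = 1)
position 15: 100 → 1  (bit 4 = 1)
position 1: 011 → 0  (bit 3 = 0)
position 4: 010 → 0  (bit 2 = 0)
position 17: 001 → 0  (bit 1 = 0)
position 16: 000 → 0  (bit 0 = 0)
bits b7..b0 = 11110000 = 240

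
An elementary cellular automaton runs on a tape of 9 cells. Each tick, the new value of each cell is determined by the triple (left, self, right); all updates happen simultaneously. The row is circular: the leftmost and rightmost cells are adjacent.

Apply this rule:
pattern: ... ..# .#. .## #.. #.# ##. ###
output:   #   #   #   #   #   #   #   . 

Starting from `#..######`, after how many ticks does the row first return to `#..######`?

####.....
#..######

2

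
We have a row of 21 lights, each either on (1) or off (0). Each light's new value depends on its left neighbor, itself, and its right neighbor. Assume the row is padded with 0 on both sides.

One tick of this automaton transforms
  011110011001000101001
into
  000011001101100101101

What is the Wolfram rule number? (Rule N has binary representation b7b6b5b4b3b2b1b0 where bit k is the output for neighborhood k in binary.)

84

position 2: 111 → 0  (bit 7 = 0)
position 4: 110 → 1  (bit 6 = 1)
position 16: 101 → 0  (bit 5 = 0)
position 5: 100 → 1  (bit 4 = 1)
position 1: 011 → 0  (bit 3 = 0)
position 11: 010 → 1  (bit 2 = 1)
position 0: 001 → 0  (bit 1 = 0)
position 13: 000 → 0  (bit 0 = 0)
bits b7..b0 = 01010100 = 84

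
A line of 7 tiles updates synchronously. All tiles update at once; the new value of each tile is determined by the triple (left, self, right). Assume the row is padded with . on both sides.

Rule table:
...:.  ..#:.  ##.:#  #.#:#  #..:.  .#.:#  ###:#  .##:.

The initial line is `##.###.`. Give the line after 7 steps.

.....#.

step 1: .##.##.
step 2: ..##.#.
step 3: ...###.
step 4: ....##.
step 5: .....#.
step 6: .....#.  (fixed point — unchanged through step 7)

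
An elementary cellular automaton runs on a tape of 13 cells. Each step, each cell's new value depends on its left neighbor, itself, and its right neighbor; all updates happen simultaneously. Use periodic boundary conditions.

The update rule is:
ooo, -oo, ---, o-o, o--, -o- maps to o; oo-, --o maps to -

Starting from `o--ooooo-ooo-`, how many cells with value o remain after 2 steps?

oo-oooo-ooo-o
o-oooo-ooo-oo
count of o: 10

10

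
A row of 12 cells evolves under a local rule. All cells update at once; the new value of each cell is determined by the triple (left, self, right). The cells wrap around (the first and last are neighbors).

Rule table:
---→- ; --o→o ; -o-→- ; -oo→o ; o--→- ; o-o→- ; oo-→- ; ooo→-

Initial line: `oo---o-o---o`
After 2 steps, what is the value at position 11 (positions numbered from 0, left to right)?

step 1: ----o-----oo
step 2: ---o-----oo-
position 11 holds -

-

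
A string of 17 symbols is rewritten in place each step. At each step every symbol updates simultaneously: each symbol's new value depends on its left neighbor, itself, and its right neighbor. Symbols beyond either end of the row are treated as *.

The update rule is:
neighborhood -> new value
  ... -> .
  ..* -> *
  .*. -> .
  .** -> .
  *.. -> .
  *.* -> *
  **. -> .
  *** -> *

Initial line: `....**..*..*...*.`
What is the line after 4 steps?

step 1: ...*...*..*...*.*
step 2: ..*...*..*...*.*.
step 3: .*...*..*...*.*.*
step 4: *...*..*...*.*.*.

*...*..*...*.*.*.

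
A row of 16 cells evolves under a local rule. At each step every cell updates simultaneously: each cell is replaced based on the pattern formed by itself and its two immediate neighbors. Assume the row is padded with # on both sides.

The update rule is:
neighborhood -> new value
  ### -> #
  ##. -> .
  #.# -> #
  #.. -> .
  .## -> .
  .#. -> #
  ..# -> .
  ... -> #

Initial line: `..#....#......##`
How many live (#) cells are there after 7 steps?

..#.##.#.####..#
..##..###.##....
.......#.#...##.
.#####.###.#...#
#.###.#.#.##.#..
.#.#.#####..##..
#####.###.......
count of #: 8

8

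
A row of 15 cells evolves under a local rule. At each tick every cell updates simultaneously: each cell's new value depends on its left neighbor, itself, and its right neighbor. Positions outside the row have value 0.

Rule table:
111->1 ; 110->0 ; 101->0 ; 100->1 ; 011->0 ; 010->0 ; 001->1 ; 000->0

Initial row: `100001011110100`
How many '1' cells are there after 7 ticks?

tick 1: 010010001100010
tick 2: 101101010010101
tick 3: 000000001100000
tick 4: 000000010010000
tick 5: 000000101101000
tick 6: 000001000000100
tick 7: 000010100001010
count of 1: 4

4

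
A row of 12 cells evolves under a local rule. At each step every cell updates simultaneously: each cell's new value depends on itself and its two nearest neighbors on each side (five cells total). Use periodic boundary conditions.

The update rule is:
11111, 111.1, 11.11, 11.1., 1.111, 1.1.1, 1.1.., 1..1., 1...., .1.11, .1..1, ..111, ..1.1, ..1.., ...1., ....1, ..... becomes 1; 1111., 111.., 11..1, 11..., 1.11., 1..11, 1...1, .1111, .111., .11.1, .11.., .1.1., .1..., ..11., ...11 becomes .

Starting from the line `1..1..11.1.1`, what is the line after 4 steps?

1.111.1.111.

..111...111.
..1.....1...
111.11111.11
1.111.1.111.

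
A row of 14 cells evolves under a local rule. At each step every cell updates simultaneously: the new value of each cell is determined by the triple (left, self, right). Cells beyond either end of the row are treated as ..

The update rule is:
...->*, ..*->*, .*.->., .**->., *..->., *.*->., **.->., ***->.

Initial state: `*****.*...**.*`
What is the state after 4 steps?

*********...**

........**....
********...***
.........**...
*********...**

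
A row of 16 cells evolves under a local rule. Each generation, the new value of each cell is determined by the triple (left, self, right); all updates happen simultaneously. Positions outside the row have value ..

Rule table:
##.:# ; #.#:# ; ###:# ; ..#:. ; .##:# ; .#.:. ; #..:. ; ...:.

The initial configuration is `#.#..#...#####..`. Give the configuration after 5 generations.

.#.......#####..
.........#####..
.........#####..  (fixed point — unchanged through generation 5)

.........#####..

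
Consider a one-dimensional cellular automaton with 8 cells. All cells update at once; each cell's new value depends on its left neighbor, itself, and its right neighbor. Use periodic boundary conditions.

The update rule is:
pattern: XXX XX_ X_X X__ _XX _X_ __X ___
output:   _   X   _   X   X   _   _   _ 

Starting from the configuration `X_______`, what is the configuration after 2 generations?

__X_____

_X______
__X_____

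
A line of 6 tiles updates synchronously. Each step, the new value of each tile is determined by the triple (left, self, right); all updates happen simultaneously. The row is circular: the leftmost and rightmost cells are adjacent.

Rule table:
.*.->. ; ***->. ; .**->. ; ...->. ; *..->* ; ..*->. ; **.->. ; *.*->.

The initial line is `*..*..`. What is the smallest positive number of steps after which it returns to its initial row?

.*..*.
..*..*
*..*..

3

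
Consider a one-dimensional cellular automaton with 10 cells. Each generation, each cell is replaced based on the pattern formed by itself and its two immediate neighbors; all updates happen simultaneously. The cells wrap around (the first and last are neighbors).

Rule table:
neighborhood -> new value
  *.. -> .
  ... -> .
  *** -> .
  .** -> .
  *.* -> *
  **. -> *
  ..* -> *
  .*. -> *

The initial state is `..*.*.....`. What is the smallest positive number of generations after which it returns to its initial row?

30

.****.....
*...*.....
*..**....*
*.*.*...*.
*****..***
....*.*...
...****...
..*...*...
.**..**...
*.*.*.*...
*******..*
......*.*.
.....****.
....*...*.
...**..**.
..*.*.*.*.
.********.
*.......*.
*......***
*.....*...
*....**..*
*...*.*.*.
*..*******
*.*.......
***......*
..*.....*.
.**....**.
*.*...*.*.
***..*****
..*.*.....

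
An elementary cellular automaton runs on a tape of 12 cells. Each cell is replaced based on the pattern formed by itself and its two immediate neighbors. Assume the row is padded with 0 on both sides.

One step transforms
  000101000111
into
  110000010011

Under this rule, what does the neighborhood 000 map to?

1

At position 0 the neighborhood is 000; the next row has 1 there.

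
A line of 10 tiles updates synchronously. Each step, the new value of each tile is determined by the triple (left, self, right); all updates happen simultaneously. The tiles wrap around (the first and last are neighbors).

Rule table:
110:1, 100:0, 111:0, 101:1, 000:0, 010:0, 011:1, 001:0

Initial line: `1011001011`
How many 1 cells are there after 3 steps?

1111000110
1001000111
1000000100
count of 1: 2

2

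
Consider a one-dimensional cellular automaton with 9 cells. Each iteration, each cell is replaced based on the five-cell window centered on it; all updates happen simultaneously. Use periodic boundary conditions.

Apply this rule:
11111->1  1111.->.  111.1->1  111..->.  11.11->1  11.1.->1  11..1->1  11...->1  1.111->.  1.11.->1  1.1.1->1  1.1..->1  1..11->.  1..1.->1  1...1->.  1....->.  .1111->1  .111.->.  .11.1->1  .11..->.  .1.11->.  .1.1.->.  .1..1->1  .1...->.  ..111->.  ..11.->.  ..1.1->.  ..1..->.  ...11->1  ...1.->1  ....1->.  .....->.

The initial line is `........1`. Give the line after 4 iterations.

.......1.
......1..
.....1...
....1....

....1....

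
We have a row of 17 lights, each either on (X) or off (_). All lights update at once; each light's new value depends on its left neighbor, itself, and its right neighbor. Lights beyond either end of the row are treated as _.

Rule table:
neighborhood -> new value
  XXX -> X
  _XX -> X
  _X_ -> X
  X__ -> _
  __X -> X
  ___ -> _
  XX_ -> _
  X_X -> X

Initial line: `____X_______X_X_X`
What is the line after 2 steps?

__XX______XXXXXX_

___XX______XXXXXX
__XX______XXXXXX_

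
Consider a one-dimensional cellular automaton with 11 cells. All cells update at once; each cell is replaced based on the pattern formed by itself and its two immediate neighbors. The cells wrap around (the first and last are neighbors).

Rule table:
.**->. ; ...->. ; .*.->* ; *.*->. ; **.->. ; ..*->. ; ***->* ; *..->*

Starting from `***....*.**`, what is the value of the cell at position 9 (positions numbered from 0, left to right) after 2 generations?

generation 1: **.*...*..*
generation 2: *..**..**..
position 9 holds .

.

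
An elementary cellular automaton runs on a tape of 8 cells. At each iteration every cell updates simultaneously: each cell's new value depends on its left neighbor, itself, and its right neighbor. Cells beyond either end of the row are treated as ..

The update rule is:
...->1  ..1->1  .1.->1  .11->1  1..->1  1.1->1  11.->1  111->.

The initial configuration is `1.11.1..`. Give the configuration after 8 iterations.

11111111
1......1
11111111  (repeats iteration 1; period 2)
iteration 8: 1......1

1......1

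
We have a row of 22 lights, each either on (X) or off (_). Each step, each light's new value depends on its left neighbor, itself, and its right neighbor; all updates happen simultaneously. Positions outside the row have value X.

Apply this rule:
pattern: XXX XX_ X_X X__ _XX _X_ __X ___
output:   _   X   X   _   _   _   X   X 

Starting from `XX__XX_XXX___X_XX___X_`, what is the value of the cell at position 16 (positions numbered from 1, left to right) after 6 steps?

_

step 1: _X_X_XX__X_XX_X_X_XX_X
step 2: X_X_X_X_X_X_XX_X_X_XX_
step 3: XX_X_X_X_X_X_XX_X_X_XX
step 4: _XX_X_X_X_X_X_XX_X_X__
step 5: X_XX_X_X_X_X_X_XX_X__X
step 6: XX_XX_X_X_X_X_X_XX__X_
position 16 holds _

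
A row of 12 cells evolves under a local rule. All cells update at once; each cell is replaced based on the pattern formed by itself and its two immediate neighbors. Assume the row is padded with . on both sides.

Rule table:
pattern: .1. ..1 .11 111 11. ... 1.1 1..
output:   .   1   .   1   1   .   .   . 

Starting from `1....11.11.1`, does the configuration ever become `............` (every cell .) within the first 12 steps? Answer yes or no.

step 1: ....1.1..1..
step 2: ...1....1...
step 3: ..1....1....
step 4: .1....1.....
step 5: 1....1......
step 6: ....1.......
step 7: ...1........
step 8: ..1.........
step 9: .1..........
step 10: 1...........
step 11: ............
all cells are . at step 11

yes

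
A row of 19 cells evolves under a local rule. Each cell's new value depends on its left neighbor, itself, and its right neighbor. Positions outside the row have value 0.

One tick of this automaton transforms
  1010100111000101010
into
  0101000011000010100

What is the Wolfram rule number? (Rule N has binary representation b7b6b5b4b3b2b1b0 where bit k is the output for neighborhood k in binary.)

224

position 8: 111 → 1  (bit 7 = 1)
position 9: 110 → 1  (bit 6 = 1)
position 1: 101 → 1  (bit 5 = 1)
position 5: 100 → 0  (bit 4 = 0)
position 7: 011 → 0  (bit 3 = 0)
position 0: 010 → 0  (bit 2 = 0)
position 6: 001 → 0  (bit 1 = 0)
position 11: 000 → 0  (bit 0 = 0)
bits b7..b0 = 11100000 = 224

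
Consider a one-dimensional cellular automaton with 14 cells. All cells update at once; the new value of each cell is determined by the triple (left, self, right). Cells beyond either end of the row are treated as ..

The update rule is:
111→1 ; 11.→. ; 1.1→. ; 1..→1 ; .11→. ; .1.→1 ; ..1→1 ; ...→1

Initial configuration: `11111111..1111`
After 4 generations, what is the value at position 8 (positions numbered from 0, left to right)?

1

.111111.11.11.
1.1111.......1
1..11.11111111
111....111111.
position 8 holds 1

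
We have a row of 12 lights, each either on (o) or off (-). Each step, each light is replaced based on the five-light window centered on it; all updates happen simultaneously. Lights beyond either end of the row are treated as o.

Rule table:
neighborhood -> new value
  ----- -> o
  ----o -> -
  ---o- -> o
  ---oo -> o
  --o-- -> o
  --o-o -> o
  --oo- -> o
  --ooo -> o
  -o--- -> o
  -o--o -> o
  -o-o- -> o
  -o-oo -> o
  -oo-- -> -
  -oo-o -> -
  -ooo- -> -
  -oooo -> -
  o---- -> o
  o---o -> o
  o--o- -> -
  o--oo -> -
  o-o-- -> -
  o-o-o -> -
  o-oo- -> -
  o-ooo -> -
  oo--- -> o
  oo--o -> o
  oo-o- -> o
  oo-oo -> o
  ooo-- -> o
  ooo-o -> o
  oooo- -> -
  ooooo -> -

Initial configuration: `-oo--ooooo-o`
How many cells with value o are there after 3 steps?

5

o--o-o---oo-
oo-oo-oooo-o
-oo--o---oo-
count of o: 5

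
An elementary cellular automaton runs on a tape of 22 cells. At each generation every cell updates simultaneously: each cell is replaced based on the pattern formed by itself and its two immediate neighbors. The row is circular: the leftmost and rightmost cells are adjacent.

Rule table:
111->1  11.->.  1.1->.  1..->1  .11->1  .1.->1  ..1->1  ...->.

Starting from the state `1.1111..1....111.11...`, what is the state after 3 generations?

111.1111..111..11..1.1

1.111.1111..111..1.1.1
..11..111.1111.111.1.1
111.1111..111..11..1.1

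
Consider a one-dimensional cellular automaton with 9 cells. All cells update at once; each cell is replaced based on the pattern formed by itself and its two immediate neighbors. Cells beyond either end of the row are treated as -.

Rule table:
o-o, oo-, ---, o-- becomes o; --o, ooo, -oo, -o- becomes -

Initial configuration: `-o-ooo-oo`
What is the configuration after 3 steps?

--o--oo-o
o--o--oo-
-o--o--oo

-o--o--oo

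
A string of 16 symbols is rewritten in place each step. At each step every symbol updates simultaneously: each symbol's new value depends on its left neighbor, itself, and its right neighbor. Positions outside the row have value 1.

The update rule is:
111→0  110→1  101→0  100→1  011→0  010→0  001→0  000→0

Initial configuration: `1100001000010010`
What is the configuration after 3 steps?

0110000100001000
0011000010000100
1001100001000010

1001100001000010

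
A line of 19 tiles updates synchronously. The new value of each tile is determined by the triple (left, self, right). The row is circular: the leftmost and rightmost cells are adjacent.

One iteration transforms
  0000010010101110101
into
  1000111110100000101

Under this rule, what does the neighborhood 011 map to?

0

At position 12 the neighborhood is 011; the next row has 0 there.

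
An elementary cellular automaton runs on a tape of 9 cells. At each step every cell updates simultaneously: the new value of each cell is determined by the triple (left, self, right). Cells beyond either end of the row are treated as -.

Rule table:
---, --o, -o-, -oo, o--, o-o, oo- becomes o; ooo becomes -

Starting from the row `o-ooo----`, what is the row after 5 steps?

ooo-ooooo
o-ooo---o
ooo-ooooo  (repeats step 1; period 2)
step 5: ooo-ooooo

ooo-ooooo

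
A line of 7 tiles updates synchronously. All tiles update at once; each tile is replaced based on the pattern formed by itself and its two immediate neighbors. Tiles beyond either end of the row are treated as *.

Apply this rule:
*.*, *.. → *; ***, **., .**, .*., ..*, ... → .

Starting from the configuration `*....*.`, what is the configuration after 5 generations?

.*....*
*.*....
.*.*...
*.*.*..
.*.*.*.

.*.*.*.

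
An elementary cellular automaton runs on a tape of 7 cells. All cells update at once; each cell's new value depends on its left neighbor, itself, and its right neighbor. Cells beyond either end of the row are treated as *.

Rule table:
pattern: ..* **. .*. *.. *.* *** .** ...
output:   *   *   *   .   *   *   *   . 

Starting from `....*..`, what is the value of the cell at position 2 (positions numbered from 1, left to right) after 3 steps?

*

...**.*
..*****
.******
position 2 holds *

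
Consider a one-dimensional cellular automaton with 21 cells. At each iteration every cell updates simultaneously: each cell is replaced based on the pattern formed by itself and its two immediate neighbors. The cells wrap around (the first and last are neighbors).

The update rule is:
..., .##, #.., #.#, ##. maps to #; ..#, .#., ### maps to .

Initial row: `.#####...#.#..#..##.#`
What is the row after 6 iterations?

.#.##.####.##.#..##.#

iteration 1: ##...###..#.#..#.###.
iteration 2: ####.#.##..#.#..##.##
iteration 3: ...##.####..#.#.####.
iteration 4: ##.####..##..#.##..##
iteration 5: .###..##.###..####.#.
iteration 6: .#.##.####.##.#..##.#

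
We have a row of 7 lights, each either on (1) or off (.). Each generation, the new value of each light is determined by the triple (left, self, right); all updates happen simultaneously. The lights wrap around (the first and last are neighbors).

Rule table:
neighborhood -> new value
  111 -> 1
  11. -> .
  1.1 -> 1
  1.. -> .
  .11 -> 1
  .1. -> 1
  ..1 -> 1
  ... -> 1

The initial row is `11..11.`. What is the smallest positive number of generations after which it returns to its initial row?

1..11.1
..11.11
.11.11.
11.11..
1.11..1
.11..11
11..11.

7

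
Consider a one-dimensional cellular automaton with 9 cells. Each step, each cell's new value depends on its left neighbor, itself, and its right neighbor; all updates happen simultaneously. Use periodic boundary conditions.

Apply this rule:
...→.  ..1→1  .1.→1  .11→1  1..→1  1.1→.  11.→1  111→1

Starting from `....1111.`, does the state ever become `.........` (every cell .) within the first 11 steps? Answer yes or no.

...111111
1.1111111
1.1111111  (fixed point — unchanged through step 11)
step 11 is 1.1111111, still not uniform .

no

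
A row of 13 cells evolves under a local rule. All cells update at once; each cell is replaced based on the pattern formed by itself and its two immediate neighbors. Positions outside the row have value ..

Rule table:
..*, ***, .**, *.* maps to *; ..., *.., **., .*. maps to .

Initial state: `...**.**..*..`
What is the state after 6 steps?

..**.**..*...
.**.**..*....
**.**..*.....
*.**..*......
.**..*.......
**..*........

**..*........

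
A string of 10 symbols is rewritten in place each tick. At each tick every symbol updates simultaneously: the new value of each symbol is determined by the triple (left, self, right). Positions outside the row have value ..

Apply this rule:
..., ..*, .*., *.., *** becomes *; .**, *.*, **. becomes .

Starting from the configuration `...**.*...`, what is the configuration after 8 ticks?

tick 1: ***...****
tick 2: .*.***.**.
tick 3: **..*....*
tick 4: ..********
tick 5: **.******.
tick 6: ....****.*
tick 7: ****.**..*
tick 8: .**....***

.**....***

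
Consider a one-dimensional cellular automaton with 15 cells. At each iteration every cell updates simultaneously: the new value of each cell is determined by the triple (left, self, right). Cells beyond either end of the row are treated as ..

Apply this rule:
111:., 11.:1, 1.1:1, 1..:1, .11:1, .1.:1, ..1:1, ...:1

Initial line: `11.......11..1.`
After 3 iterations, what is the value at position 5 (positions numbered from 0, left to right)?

111111111111111
1.............1
111111111111111
position 5 holds 1

1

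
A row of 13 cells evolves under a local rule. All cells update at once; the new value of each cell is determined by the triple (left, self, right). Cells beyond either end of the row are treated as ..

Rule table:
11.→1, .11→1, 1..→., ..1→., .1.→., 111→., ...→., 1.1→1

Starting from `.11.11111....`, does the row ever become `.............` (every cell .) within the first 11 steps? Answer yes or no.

yes

step 1: .1111...1....
step 2: .1..1........
step 3: .............
all cells are . at step 3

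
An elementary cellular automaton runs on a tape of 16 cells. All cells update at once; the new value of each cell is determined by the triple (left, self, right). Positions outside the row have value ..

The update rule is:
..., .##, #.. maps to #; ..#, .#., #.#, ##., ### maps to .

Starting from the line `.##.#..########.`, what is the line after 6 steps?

#..#.#....####..

step 1: .#...#.#.......#
step 2: ..##....######..
step 3: #.#.###.#.....##
step 4: ....#....####.#.
step 5: ###..###.#.....#
step 6: #..#.#....####..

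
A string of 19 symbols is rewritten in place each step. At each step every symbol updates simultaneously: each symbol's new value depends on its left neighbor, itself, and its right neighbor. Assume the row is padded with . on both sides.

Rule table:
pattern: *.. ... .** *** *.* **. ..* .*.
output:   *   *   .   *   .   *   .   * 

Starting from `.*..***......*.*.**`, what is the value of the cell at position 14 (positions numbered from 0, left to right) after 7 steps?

.**..*******.*.*..*
..**..******.*.**.*
*..**..*****.*..*.*
**..**..****.**.*.*
.**..**..***..*.*.*
..**..**..***.*.*.*
*..**..**..**.*.*.*
position 14 holds *

*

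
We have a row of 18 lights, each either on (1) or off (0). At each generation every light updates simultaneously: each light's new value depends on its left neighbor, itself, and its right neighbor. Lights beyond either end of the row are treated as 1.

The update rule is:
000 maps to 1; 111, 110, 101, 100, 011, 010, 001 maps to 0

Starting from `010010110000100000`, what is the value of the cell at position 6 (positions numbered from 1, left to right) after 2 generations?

1

000000000110001110
011111110000100000
position 6 holds 1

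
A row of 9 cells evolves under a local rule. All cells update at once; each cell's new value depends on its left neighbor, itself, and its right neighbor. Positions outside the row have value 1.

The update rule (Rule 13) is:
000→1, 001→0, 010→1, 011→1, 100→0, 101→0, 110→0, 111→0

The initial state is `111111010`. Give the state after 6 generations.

000000010
011111010
010000010
010111010
010100010
010101010

010101010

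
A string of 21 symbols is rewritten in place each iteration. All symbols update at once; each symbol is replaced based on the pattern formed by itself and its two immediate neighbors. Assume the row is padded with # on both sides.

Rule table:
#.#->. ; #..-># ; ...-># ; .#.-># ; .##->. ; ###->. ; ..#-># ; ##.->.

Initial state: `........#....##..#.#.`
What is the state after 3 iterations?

#############..#####.

iteration 1: #############..###.#.
iteration 2: .............##....#.
iteration 3: #############..#####.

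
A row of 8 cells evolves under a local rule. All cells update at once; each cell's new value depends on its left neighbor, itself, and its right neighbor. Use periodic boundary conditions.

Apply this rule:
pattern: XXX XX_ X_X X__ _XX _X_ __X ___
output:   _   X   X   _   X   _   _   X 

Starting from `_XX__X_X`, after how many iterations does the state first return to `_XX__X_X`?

4

XXX___X_
X_X_X__X
XX_X___X
_XX__X_X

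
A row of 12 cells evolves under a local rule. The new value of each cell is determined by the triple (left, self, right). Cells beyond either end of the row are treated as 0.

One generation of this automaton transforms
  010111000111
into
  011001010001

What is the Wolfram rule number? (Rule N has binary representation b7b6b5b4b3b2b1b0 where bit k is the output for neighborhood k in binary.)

101

position 4: 111 → 0  (bit 7 = 0)
position 5: 110 → 1  (bit 6 = 1)
position 2: 101 → 1  (bit 5 = 1)
position 6: 100 → 0  (bit 4 = 0)
position 3: 011 → 0  (bit 3 = 0)
position 1: 010 → 1  (bit 2 = 1)
position 0: 001 → 0  (bit 1 = 0)
position 7: 000 → 1  (bit 0 = 1)
bits b7..b0 = 01100101 = 101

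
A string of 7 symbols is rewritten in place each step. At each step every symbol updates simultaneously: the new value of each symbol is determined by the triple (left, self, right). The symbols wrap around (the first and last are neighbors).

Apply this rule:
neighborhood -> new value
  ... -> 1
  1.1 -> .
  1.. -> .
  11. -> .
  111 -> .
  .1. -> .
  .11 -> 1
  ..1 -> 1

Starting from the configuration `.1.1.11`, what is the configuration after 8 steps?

.....1.
11111..
1.....1
..11111
.11....
11..111
...11..
1111..1

1111..1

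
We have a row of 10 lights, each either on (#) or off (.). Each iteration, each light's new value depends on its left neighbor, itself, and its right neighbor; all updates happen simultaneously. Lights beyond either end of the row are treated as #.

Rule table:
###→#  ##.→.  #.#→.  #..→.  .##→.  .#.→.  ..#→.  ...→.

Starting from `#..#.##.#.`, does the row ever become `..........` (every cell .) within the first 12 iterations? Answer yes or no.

..........
all cells are . at iteration 1

yes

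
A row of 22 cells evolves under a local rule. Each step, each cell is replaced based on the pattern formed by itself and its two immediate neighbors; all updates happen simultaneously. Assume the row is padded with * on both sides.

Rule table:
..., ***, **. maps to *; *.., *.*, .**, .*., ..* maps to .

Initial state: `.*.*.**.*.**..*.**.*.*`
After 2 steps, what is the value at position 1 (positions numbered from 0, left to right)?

......*....*.....*....
.****...**...***...**.
position 1 holds *

*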